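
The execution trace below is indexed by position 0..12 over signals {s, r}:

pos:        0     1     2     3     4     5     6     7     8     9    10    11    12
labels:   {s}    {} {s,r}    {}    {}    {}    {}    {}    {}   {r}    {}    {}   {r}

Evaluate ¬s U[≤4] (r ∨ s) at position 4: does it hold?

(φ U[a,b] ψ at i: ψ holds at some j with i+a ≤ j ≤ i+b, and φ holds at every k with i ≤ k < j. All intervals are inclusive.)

Need some j in [4,8] with (r ∨ s), and ¬s at every k in [4,j-1].
  j=4: (r ∨ s) false.
  j=5: (r ∨ s) false.
  j=6: (r ∨ s) false.
  j=7: (r ∨ s) false.
  j=8: (r ∨ s) false.
No j in the window works → until fails.

No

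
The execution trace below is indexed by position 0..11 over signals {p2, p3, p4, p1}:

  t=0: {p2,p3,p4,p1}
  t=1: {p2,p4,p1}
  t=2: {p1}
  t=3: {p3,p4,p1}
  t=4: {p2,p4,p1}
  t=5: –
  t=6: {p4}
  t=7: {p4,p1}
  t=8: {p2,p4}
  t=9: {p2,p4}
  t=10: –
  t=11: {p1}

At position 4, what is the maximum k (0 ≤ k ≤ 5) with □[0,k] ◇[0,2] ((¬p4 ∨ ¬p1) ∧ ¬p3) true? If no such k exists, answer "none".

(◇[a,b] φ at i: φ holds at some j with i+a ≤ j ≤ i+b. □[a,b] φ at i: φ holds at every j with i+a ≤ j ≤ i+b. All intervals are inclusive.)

◇[0,2] ((¬p4 ∨ ¬p1) ∧ ¬p3) must hold from j=4 onward; find where it first fails.
  j=4: holds
  j=5: holds
  j=6: holds
  j=7: holds
  j=8: holds
  j=9: holds
Holds through j=9; largest k = 5.

5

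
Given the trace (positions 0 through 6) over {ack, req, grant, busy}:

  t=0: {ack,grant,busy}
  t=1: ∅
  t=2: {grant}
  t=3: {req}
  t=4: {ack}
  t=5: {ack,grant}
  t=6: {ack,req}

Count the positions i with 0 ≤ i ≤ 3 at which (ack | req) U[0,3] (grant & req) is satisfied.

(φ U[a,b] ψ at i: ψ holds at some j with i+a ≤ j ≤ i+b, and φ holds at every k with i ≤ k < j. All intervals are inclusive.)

0

Evaluate at each i in [0,3]:
  i=0: ✗ (no rhs in [0,3])
  i=1: ✗ (no rhs in [1,4])
  i=2: ✗ (no rhs in [2,5])
  i=3: ✗ (no rhs in [3,6])
Positions where it holds: {} → 0.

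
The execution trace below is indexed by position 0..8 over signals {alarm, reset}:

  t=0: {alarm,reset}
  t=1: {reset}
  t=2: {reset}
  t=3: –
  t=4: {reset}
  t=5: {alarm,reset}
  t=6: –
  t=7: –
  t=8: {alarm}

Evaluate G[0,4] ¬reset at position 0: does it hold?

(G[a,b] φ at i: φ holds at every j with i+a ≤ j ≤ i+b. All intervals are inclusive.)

No

Check ¬reset at every j in [0,4]:
  j=0: false
  j=1: false
  j=2: false
  j=3: true
  j=4: false
Fails at j=0 → formula fails.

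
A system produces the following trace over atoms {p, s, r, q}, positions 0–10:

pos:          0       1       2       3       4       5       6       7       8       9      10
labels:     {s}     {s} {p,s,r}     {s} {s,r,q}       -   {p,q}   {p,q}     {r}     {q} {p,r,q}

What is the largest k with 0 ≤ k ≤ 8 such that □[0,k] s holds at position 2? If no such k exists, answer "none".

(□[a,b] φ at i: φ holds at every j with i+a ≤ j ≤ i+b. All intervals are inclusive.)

s must hold from j=2 onward; find where it first fails.
  j=2: holds
  j=3: holds
  j=4: holds
  j=5: fails
Holds on [2,4], so largest k = 2.

2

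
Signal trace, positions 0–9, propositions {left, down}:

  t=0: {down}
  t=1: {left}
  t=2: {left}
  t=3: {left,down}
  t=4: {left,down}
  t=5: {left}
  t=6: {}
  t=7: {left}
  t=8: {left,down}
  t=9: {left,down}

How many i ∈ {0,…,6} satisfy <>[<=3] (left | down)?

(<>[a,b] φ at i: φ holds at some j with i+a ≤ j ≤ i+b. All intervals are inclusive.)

Evaluate at each i in [0,6]:
  i=0: ✓ (witness j=0)
  i=1: ✓ (witness j=1)
  i=2: ✓ (witness j=2)
  i=3: ✓ (witness j=3)
  i=4: ✓ (witness j=4)
  i=5: ✓ (witness j=5)
  i=6: ✓ (witness j=7)
Positions where it holds: {0, 1, 2, 3, 4, 5, 6} → 7.

7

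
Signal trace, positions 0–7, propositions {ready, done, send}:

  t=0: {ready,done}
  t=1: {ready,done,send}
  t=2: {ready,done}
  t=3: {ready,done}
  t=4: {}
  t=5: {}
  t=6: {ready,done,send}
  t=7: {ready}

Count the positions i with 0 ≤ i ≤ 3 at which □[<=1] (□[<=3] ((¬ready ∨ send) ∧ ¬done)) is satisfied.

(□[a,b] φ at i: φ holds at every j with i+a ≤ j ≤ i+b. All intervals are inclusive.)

0

Evaluate at each i in [0,3]:
  i=0: ✗ (fails at j=0)
  i=1: ✗ (fails at j=1)
  i=2: ✗ (fails at j=2)
  i=3: ✗ (fails at j=3)
Positions where it holds: {} → 0.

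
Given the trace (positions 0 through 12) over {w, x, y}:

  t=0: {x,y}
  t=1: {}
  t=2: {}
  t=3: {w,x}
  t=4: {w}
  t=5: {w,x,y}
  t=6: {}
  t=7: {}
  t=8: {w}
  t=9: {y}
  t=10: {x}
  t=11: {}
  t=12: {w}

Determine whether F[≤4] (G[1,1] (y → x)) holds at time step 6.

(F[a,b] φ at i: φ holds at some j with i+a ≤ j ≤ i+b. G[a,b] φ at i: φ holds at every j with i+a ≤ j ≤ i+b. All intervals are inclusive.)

True

Check G[1,1] (y → x) at each j in [6,10]:
  j=6: holds on [7,7]
  j=7: holds on [8,8]
  j=8: fails at 9
  j=9: holds on [10,10]
  j=10: holds on [11,11]
Found at j=6 → formula holds.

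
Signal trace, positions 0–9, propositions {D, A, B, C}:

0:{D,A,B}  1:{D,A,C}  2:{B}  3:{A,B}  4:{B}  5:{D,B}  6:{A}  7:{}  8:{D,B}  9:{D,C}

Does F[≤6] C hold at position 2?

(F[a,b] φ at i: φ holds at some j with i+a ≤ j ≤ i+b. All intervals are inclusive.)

Does not hold

Check C at each j in [2,8]:
  j=2: false
  j=3: false
  j=4: false
  j=5: false
  j=6: false
  j=7: false
  j=8: false
No position in the window satisfies it → formula fails.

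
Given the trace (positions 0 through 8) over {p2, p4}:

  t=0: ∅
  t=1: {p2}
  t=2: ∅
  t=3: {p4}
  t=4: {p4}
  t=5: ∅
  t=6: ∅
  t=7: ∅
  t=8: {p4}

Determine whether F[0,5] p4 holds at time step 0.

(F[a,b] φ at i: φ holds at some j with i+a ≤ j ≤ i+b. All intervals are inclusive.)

Check p4 at each j in [0,5]:
  j=0: false
  j=1: false
  j=2: false
  j=3: true
  j=4: true
  j=5: false
Found at j=3 → formula holds.

Yes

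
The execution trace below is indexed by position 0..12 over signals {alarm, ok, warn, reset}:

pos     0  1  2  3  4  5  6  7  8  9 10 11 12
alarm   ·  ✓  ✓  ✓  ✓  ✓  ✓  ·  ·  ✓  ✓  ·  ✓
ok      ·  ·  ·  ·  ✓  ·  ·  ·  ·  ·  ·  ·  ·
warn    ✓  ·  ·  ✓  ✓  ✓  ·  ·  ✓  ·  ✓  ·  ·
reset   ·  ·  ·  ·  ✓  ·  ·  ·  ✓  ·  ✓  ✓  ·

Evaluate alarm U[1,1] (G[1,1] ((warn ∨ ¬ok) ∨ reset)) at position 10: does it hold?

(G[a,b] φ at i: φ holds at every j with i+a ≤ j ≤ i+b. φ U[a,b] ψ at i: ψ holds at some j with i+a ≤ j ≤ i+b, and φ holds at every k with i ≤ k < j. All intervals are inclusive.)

Yes

Need some j in [11,11] with G[1,1] ((warn ∨ ¬ok) ∨ reset), and alarm at every k in [10,j-1].
  j=11: G[1,1] ((warn ∨ ¬ok) ∨ reset) holds; alarm holds at every k in [10,10] → satisfied.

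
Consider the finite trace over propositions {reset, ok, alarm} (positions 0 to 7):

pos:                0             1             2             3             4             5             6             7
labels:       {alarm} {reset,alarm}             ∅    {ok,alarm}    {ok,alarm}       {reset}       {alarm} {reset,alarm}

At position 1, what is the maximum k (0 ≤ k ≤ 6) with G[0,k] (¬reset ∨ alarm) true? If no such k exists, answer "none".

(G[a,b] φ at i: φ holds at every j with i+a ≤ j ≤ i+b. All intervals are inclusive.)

(¬reset ∨ alarm) must hold from j=1 onward; find where it first fails.
  j=1: holds
  j=2: holds
  j=3: holds
  j=4: holds
  j=5: fails
Holds on [1,4], so largest k = 3.

3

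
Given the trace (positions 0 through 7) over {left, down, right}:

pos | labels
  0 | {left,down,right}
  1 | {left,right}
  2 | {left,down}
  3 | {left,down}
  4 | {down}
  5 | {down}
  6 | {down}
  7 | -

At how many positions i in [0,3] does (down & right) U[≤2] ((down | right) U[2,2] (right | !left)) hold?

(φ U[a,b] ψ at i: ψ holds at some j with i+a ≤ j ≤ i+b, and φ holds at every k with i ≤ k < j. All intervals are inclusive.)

Evaluate at each i in [0,3]:
  i=0: ✗ (lhs fails at k=1 before rhs at j=2)
  i=1: ✗ (lhs fails at k=1 before rhs at j=2)
  i=2: ✓ (rhs at j=2)
  i=3: ✓ (rhs at j=3)
Positions where it holds: {2, 3} → 2.

2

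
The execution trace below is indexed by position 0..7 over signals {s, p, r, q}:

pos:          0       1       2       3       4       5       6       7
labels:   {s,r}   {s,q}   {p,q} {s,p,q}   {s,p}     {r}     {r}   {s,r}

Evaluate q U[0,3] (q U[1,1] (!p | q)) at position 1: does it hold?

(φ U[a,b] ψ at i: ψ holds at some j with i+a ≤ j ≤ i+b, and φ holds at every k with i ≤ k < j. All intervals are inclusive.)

Need some j in [1,4] with (q U[1,1] (!p | q)), and q at every k in [1,j-1].
  j=1: (q U[1,1] (!p | q)) holds; no prefix to check → satisfied.

Yes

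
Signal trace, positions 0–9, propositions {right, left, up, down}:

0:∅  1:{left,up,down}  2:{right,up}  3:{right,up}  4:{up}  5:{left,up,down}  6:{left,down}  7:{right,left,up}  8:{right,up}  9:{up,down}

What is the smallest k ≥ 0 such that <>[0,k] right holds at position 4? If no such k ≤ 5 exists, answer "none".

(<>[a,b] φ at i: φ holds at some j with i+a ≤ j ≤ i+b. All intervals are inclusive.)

Scan j = 4,5,… for right:
  j=4: fails
  j=5: fails
  j=6: fails
  j=7: holds
First hit at j=7, so smallest k = 7-4 = 3.

3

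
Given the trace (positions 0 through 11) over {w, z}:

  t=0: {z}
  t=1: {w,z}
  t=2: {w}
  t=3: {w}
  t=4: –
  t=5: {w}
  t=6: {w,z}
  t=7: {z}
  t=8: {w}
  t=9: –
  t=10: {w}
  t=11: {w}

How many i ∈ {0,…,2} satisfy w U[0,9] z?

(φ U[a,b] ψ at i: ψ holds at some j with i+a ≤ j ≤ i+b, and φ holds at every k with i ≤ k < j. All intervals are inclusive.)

2

Evaluate at each i in [0,2]:
  i=0: ✓ (rhs at j=0)
  i=1: ✓ (rhs at j=1)
  i=2: ✗ (lhs fails at k=4 before rhs at j=6)
Positions where it holds: {0, 1} → 2.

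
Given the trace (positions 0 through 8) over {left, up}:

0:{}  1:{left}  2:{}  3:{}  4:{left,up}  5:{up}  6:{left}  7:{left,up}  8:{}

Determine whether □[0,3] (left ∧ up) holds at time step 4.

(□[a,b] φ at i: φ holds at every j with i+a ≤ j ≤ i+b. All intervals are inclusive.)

Check (left ∧ up) at every j in [4,7]:
  j=4: true
  j=5: false
  j=6: false
  j=7: true
Fails at j=5 → formula fails.

False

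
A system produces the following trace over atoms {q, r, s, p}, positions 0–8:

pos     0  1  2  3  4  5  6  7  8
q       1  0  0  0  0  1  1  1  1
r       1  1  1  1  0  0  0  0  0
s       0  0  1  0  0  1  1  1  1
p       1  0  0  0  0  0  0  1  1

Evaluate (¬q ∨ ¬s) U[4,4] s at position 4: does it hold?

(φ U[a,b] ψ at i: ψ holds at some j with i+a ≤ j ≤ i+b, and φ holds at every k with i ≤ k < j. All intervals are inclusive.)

Need some j in [8,8] with s, and (¬q ∨ ¬s) at every k in [4,j-1].
  j=8: s holds, but (¬q ∨ ¬s) fails at k=5 → not this j.
No j in the window works → until fails.

False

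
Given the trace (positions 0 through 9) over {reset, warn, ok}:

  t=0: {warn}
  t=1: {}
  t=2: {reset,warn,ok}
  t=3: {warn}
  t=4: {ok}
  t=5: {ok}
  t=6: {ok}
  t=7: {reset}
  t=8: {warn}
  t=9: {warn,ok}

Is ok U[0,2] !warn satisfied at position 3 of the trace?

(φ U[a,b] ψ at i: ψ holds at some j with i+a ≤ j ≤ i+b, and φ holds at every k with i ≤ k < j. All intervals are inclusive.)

Does not hold

Need some j in [3,5] with !warn, and ok at every k in [3,j-1].
  j=3: !warn false.
  j=4: !warn holds, but ok fails at k=3 → not this j.
  j=5: !warn holds, but ok fails at k=3 → not this j.
No j in the window works → until fails.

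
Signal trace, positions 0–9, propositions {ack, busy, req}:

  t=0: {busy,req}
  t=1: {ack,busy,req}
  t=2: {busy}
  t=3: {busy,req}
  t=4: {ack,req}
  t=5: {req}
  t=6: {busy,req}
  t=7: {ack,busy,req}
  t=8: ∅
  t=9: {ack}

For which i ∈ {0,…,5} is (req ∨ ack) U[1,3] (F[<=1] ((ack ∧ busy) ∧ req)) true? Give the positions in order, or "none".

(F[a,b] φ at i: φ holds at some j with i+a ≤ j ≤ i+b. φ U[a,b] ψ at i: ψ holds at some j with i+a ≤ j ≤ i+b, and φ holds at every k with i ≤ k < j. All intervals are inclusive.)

0, 3, 4, 5

Evaluate at each i in [0,5]:
  i=0: ✓ (rhs at j=1; lhs holds on [0,0])
  i=1: ✗ (no rhs in [2,4])
  i=2: ✗ (no rhs in [3,5])
  i=3: ✓ (rhs at j=6; lhs holds on [3,5])
  i=4: ✓ (rhs at j=6; lhs holds on [4,5])
  i=5: ✓ (rhs at j=6; lhs holds on [5,5])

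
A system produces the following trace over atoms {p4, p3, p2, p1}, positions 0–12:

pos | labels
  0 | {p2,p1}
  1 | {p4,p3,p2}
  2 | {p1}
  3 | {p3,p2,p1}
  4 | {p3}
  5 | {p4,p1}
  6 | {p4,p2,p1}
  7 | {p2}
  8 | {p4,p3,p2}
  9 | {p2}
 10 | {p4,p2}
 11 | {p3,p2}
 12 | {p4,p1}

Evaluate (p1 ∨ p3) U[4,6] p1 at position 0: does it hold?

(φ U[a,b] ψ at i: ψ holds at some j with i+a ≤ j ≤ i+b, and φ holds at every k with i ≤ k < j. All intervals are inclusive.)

Need some j in [4,6] with p1, and (p1 ∨ p3) at every k in [0,j-1].
  j=4: p1 false.
  j=5: p1 holds; (p1 ∨ p3) holds at every k in [0,4] → satisfied.

True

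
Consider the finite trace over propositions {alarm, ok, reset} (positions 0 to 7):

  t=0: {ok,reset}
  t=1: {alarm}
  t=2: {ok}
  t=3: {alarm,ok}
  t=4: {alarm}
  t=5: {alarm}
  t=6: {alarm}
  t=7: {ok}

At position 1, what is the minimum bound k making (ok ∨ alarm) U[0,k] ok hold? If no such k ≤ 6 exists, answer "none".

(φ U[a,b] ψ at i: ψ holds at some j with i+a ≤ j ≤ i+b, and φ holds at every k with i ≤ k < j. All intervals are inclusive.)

1

Need earliest j ≥ 1 with ok, and (ok ∨ alarm) at every k in [1,j-1].
  j=1: rhs fails.
  j=2: rhs holds; lhs holds on [1,1]. k = 1.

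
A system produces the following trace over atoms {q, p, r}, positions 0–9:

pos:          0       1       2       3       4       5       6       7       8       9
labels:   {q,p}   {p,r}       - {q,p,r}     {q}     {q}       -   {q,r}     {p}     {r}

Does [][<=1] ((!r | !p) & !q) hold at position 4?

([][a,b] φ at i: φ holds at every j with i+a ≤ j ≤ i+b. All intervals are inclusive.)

Check ((!r | !p) & !q) at every j in [4,5]:
  j=4: false
  j=5: false
Fails at j=4 → formula fails.

Does not hold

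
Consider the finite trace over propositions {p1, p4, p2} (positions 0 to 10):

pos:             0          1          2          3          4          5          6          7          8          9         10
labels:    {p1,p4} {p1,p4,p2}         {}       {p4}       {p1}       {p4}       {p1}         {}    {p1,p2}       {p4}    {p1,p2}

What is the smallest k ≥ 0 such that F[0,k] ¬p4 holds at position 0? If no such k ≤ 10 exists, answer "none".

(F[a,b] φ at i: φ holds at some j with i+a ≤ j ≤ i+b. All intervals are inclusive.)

2

Scan j = 0,1,… for ¬p4:
  j=0: fails
  j=1: fails
  j=2: holds
First hit at j=2, so smallest k = 2-0 = 2.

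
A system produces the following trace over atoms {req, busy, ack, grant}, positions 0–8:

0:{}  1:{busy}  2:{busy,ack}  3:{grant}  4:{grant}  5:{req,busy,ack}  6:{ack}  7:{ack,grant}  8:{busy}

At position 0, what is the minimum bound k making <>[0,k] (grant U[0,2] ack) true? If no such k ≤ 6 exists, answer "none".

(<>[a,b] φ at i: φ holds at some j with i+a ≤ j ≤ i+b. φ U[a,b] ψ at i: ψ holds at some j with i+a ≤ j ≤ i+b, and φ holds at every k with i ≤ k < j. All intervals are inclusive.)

Scan j = 0,1,… for (grant U[0,2] ack):
  j=0: fails
  j=1: fails
  j=2: holds
First hit at j=2, so smallest k = 2-0 = 2.

2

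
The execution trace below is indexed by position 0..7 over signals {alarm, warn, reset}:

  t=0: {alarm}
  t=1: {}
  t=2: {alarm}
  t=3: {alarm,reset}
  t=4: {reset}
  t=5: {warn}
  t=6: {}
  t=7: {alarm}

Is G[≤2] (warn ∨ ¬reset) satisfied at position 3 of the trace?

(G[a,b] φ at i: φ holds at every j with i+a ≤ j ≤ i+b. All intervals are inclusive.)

Does not hold

Check (warn ∨ ¬reset) at every j in [3,5]:
  j=3: false
  j=4: false
  j=5: true
Fails at j=3 → formula fails.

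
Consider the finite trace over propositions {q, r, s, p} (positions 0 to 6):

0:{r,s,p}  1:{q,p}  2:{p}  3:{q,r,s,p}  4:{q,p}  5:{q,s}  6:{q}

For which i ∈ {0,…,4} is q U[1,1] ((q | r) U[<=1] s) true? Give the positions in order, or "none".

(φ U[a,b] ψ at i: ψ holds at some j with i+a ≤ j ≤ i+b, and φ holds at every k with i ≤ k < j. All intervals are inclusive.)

Evaluate at each i in [0,4]:
  i=0: ✗ (no rhs in [1,1])
  i=1: ✗ (no rhs in [2,2])
  i=2: ✗ (lhs fails at k=2 before rhs at j=3)
  i=3: ✓ (rhs at j=4; lhs holds on [3,3])
  i=4: ✓ (rhs at j=5; lhs holds on [4,4])

3, 4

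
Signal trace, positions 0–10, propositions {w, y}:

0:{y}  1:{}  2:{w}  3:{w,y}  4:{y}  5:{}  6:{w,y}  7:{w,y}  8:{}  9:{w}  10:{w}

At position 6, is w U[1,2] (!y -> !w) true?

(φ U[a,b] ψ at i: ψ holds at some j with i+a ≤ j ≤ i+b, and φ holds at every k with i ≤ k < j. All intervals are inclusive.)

Yes

Need some j in [7,8] with (!y -> !w), and w at every k in [6,j-1].
  j=7: (!y -> !w) holds; w holds at every k in [6,6] → satisfied.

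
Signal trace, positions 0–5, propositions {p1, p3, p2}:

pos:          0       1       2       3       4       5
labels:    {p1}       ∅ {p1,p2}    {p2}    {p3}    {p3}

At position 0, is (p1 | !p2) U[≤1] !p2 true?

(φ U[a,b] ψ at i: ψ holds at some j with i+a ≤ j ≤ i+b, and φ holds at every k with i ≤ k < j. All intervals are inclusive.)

Yes

Need some j in [0,1] with !p2, and (p1 | !p2) at every k in [0,j-1].
  j=0: !p2 holds; no prefix to check → satisfied.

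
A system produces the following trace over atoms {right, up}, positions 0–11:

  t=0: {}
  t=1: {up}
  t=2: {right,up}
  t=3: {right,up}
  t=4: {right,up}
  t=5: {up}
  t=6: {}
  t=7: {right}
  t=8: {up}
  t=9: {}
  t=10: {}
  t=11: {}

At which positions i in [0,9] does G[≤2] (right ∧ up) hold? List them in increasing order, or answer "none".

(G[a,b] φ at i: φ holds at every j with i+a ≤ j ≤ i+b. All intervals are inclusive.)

2

Evaluate at each i in [0,9]:
  i=0: ✗ (fails at j=0)
  i=1: ✗ (fails at j=1)
  i=2: ✓ (all of [2,4])
  i=3: ✗ (fails at j=5)
  i=4: ✗ (fails at j=5)
  i=5: ✗ (fails at j=5)
  i=6: ✗ (fails at j=6)
  i=7: ✗ (fails at j=7)
  i=8: ✗ (fails at j=8)
  i=9: ✗ (fails at j=9)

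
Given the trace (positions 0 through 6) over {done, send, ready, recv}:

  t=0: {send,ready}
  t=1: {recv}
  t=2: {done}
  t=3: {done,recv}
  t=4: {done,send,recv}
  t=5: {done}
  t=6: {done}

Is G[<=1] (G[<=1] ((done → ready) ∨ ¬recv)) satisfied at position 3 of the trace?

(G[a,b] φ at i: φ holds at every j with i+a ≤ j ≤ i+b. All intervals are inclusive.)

Does not hold

Check G[<=1] ((done → ready) ∨ ¬recv) at every j in [3,4]:
  j=3: fails at 3
  j=4: fails at 4
Fails at j=3 → formula fails.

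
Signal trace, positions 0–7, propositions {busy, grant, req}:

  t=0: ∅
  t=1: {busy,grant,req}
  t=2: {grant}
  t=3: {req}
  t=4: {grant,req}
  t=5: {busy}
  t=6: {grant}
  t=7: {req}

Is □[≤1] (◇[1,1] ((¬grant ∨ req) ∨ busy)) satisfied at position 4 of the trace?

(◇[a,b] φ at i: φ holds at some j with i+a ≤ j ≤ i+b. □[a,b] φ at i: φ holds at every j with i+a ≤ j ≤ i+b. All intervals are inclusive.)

False

Check ◇[1,1] ((¬grant ∨ req) ∨ busy) at every j in [4,5]:
  j=4: holds (witness at 5)
  j=5: fails (none in [6,6])
Fails at j=5 → formula fails.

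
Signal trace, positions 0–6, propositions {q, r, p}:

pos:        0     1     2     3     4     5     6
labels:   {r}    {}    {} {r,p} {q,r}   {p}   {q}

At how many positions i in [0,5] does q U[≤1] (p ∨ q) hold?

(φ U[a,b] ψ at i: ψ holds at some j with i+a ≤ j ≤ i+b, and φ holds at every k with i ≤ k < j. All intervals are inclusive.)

Evaluate at each i in [0,5]:
  i=0: ✗ (no rhs in [0,1])
  i=1: ✗ (no rhs in [1,2])
  i=2: ✗ (lhs fails at k=2 before rhs at j=3)
  i=3: ✓ (rhs at j=3)
  i=4: ✓ (rhs at j=4)
  i=5: ✓ (rhs at j=5)
Positions where it holds: {3, 4, 5} → 3.

3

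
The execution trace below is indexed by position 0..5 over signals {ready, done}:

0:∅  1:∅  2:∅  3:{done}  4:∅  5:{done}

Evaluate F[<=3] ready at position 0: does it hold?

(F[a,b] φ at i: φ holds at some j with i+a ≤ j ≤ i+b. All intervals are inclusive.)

Does not hold

Check ready at each j in [0,3]:
  j=0: false
  j=1: false
  j=2: false
  j=3: false
No position in the window satisfies it → formula fails.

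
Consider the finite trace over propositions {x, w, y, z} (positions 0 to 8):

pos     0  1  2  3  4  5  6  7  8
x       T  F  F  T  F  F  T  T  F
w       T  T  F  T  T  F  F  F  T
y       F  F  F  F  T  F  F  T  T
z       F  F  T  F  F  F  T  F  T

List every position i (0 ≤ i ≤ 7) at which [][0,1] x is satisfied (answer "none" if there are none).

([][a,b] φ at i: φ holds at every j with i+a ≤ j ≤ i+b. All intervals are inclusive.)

6

Evaluate at each i in [0,7]:
  i=0: ✗ (fails at j=1)
  i=1: ✗ (fails at j=1)
  i=2: ✗ (fails at j=2)
  i=3: ✗ (fails at j=4)
  i=4: ✗ (fails at j=4)
  i=5: ✗ (fails at j=5)
  i=6: ✓ (all of [6,7])
  i=7: ✗ (fails at j=8)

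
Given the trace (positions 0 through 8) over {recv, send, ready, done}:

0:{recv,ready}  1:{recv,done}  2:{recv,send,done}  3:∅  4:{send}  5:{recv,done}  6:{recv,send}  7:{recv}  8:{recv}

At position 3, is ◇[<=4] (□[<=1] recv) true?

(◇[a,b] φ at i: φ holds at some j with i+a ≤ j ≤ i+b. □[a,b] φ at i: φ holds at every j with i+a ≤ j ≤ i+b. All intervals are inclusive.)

Check □[<=1] recv at each j in [3,7]:
  j=3: fails at 3
  j=4: fails at 4
  j=5: holds on [5,6]
  j=6: holds on [6,7]
  j=7: holds on [7,8]
Found at j=5 → formula holds.

True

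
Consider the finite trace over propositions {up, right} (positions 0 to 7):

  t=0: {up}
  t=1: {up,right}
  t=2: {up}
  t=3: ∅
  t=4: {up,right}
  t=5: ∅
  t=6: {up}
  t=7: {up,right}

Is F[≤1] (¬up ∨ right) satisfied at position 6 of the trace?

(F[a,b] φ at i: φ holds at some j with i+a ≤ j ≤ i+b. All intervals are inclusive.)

Check (¬up ∨ right) at each j in [6,7]:
  j=6: false
  j=7: true
Found at j=7 → formula holds.

True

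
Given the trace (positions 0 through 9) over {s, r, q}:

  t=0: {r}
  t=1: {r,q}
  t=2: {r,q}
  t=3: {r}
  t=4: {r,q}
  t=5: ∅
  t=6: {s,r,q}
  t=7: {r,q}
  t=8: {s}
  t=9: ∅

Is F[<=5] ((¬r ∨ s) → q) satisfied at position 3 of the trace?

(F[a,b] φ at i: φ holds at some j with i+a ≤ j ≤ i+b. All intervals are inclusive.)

True

Check ((¬r ∨ s) → q) at each j in [3,8]:
  j=3: true
  j=4: true
  j=5: false
  j=6: true
  j=7: true
  j=8: false
Found at j=3 → formula holds.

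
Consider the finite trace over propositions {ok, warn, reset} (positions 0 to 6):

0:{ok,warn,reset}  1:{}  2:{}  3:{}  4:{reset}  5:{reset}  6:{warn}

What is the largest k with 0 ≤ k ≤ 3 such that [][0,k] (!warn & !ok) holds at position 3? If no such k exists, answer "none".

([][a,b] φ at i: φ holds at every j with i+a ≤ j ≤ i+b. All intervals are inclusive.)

(!warn & !ok) must hold from j=3 onward; find where it first fails.
  j=3: holds
  j=4: holds
  j=5: holds
  j=6: fails
Holds on [3,5], so largest k = 2.

2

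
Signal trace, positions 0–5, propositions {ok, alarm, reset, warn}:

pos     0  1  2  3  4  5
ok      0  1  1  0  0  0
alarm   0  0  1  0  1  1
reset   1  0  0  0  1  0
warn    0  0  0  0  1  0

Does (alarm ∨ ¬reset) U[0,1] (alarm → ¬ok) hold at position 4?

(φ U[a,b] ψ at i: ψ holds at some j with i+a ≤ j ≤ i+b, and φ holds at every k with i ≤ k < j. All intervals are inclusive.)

Yes

Need some j in [4,5] with (alarm → ¬ok), and (alarm ∨ ¬reset) at every k in [4,j-1].
  j=4: (alarm → ¬ok) holds; no prefix to check → satisfied.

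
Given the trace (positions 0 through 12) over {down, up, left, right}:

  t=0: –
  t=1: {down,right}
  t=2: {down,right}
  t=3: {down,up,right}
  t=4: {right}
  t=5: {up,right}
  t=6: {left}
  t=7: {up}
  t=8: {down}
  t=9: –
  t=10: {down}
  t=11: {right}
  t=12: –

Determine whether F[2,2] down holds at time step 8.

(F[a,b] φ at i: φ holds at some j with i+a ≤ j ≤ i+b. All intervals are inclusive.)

Check down at each j in [10,10]:
  j=10: true
Found at j=10 → formula holds.

Yes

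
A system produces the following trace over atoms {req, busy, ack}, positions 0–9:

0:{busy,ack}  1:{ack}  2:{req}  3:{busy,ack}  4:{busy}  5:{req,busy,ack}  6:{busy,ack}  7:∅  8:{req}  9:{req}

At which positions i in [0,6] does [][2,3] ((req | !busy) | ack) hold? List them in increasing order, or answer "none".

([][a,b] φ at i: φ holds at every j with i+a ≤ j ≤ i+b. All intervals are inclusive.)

Evaluate at each i in [0,6]:
  i=0: ✓ (all of [2,3])
  i=1: ✗ (fails at j=4)
  i=2: ✗ (fails at j=4)
  i=3: ✓ (all of [5,6])
  i=4: ✓ (all of [6,7])
  i=5: ✓ (all of [7,8])
  i=6: ✓ (all of [8,9])

0, 3, 4, 5, 6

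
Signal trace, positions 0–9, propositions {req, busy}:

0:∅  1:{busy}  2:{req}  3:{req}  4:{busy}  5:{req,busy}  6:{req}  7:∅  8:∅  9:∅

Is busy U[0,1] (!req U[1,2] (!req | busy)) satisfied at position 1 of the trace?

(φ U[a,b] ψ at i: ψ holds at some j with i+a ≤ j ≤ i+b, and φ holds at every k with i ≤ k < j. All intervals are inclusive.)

Need some j in [1,2] with (!req U[1,2] (!req | busy)), and busy at every k in [1,j-1].
  j=1: (!req U[1,2] (!req | busy)) — fails.
  j=2: (!req U[1,2] (!req | busy)) — fails.
No j in the window works → until fails.

No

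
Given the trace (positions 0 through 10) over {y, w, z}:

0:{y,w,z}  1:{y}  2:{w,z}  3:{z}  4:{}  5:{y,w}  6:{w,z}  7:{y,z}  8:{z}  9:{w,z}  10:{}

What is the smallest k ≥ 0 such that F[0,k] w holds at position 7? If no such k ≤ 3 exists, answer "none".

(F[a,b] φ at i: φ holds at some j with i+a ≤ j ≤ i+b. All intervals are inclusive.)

Scan j = 7,8,… for w:
  j=7: fails
  j=8: fails
  j=9: holds
First hit at j=9, so smallest k = 9-7 = 2.

2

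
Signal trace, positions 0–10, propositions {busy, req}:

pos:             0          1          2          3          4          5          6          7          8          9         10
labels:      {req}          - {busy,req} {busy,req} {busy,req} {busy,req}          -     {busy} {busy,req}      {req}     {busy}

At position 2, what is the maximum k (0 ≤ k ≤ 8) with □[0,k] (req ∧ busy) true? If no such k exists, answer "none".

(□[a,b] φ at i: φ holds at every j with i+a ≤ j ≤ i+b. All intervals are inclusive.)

(req ∧ busy) must hold from j=2 onward; find where it first fails.
  j=2: holds
  j=3: holds
  j=4: holds
  j=5: holds
  j=6: fails
Holds on [2,5], so largest k = 3.

3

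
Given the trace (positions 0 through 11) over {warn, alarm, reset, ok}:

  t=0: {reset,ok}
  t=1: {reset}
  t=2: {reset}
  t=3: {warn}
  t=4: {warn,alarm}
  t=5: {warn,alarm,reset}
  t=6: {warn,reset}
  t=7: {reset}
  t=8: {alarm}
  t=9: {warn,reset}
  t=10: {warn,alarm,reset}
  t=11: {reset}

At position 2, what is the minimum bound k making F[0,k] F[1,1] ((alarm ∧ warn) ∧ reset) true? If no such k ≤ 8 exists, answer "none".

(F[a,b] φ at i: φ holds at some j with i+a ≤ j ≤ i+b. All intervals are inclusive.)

Scan j = 2,3,… for F[1,1] ((alarm ∧ warn) ∧ reset):
  j=2: fails
  j=3: fails
  j=4: holds
First hit at j=4, so smallest k = 4-2 = 2.

2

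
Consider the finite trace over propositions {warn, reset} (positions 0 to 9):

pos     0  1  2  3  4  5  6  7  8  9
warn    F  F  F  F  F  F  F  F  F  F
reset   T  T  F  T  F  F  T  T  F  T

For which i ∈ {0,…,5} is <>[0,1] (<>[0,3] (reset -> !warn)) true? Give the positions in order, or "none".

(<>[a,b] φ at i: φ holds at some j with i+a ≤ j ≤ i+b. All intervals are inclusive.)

Evaluate at each i in [0,5]:
  i=0: ✓ (witness j=0)
  i=1: ✓ (witness j=1)
  i=2: ✓ (witness j=2)
  i=3: ✓ (witness j=3)
  i=4: ✓ (witness j=4)
  i=5: ✓ (witness j=5)

0, 1, 2, 3, 4, 5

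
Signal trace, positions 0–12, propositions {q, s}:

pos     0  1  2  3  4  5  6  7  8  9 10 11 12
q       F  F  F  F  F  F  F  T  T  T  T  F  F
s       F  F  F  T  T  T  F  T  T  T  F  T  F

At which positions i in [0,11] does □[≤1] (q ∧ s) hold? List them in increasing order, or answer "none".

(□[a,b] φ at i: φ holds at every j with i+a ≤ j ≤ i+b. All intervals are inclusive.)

Evaluate at each i in [0,11]:
  i=0: ✗ (fails at j=0)
  i=1: ✗ (fails at j=1)
  i=2: ✗ (fails at j=2)
  i=3: ✗ (fails at j=3)
  i=4: ✗ (fails at j=4)
  i=5: ✗ (fails at j=5)
  i=6: ✗ (fails at j=6)
  i=7: ✓ (all of [7,8])
  i=8: ✓ (all of [8,9])
  i=9: ✗ (fails at j=10)
  i=10: ✗ (fails at j=10)
  i=11: ✗ (fails at j=11)

7, 8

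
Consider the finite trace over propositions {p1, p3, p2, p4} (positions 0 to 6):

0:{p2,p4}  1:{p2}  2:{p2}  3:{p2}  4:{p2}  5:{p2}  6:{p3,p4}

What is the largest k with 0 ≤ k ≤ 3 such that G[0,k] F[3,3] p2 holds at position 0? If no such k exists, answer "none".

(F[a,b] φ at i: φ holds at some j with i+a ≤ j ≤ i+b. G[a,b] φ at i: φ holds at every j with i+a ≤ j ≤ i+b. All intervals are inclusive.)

F[3,3] p2 must hold from j=0 onward; find where it first fails.
  j=0: holds
  j=1: holds
  j=2: holds
  j=3: fails
Holds on [0,2], so largest k = 2.

2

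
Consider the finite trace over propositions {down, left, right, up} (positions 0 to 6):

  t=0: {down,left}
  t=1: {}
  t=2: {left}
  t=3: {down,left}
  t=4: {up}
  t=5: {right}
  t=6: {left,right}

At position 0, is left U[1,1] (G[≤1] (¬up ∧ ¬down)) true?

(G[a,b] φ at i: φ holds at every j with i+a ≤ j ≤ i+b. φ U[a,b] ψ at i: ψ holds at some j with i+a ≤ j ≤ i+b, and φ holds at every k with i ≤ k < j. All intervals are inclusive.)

True

Need some j in [1,1] with G[≤1] (¬up ∧ ¬down), and left at every k in [0,j-1].
  j=1: G[≤1] (¬up ∧ ¬down) holds; left holds at every k in [0,0] → satisfied.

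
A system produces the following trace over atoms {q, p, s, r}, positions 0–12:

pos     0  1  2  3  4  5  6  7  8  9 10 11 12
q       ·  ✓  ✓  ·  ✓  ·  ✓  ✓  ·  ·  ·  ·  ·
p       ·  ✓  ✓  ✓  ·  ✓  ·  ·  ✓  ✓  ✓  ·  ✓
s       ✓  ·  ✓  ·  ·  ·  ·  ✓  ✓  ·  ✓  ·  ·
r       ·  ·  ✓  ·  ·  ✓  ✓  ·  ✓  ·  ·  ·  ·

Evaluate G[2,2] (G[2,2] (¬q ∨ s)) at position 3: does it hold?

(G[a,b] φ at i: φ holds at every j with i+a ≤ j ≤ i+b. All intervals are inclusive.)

Check G[2,2] (¬q ∨ s) at every j in [5,5]:
  j=5: holds on [7,7]
All positions satisfy it → formula holds.

Yes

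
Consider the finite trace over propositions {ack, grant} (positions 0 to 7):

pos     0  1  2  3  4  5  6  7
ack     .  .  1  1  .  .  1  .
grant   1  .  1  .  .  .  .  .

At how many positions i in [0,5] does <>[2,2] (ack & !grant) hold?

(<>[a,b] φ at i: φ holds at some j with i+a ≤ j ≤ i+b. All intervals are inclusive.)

Evaluate at each i in [0,5]:
  i=0: ✗ (none in [2,2])
  i=1: ✓ (witness j=3)
  i=2: ✗ (none in [4,4])
  i=3: ✗ (none in [5,5])
  i=4: ✓ (witness j=6)
  i=5: ✗ (none in [7,7])
Positions where it holds: {1, 4} → 2.

2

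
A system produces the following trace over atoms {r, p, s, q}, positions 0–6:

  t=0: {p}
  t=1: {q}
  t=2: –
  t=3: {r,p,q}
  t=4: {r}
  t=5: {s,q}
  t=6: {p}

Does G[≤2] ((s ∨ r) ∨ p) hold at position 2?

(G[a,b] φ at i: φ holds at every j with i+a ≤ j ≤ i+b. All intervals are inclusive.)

Check ((s ∨ r) ∨ p) at every j in [2,4]:
  j=2: false
  j=3: true
  j=4: true
Fails at j=2 → formula fails.

False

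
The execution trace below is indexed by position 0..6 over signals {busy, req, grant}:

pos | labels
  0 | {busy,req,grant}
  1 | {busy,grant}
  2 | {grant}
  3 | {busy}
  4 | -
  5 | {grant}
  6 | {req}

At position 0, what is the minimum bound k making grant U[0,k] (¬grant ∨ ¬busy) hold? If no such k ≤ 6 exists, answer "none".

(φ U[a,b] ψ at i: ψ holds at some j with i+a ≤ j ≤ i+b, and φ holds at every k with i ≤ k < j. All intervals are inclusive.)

2

Need earliest j ≥ 0 with (¬grant ∨ ¬busy), and grant at every k in [0,j-1].
  j=0: rhs fails.
  j=1: rhs fails.
  j=2: rhs holds; lhs holds on [0,1]. k = 2.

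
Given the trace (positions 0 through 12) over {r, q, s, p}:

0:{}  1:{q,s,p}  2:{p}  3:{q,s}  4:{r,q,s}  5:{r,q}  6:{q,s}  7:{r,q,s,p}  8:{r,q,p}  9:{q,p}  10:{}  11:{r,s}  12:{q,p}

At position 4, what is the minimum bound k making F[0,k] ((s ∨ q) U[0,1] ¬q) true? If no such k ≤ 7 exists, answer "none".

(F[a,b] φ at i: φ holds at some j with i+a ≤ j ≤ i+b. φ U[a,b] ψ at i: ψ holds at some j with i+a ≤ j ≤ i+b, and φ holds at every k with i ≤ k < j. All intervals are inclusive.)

Scan j = 4,5,… for ((s ∨ q) U[0,1] ¬q):
  j=4: fails
  j=5: fails
  j=6: fails
  j=7: fails
  j=8: fails
  j=9: holds
First hit at j=9, so smallest k = 9-4 = 5.

5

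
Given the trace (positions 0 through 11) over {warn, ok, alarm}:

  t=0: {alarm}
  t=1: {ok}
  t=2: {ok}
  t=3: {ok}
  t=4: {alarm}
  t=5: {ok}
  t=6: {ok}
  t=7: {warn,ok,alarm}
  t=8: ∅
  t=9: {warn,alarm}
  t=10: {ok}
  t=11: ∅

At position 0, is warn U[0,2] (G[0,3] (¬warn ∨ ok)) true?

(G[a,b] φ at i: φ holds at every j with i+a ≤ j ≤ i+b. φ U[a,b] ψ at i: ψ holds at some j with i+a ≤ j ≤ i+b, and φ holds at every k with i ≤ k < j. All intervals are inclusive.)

Holds

Need some j in [0,2] with G[0,3] (¬warn ∨ ok), and warn at every k in [0,j-1].
  j=0: G[0,3] (¬warn ∨ ok) holds; no prefix to check → satisfied.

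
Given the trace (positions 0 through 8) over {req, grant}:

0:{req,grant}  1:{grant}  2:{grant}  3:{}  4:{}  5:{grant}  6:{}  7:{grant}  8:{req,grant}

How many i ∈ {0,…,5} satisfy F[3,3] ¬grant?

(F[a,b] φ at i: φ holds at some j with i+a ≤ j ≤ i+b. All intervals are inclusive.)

Evaluate at each i in [0,5]:
  i=0: ✓ (witness j=3)
  i=1: ✓ (witness j=4)
  i=2: ✗ (none in [5,5])
  i=3: ✓ (witness j=6)
  i=4: ✗ (none in [7,7])
  i=5: ✗ (none in [8,8])
Positions where it holds: {0, 1, 3} → 3.

3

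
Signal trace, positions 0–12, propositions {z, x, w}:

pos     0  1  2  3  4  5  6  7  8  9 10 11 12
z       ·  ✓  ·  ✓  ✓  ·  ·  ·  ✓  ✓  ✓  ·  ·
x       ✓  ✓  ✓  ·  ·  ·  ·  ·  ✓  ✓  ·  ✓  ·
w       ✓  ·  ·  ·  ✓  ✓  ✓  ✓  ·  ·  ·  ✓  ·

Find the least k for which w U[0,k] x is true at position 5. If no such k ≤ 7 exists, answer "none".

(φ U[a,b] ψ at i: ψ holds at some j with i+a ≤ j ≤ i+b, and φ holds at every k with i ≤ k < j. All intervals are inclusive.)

Need earliest j ≥ 5 with x, and w at every k in [5,j-1].
  j=5: rhs fails.
  j=6: rhs fails.
  j=7: rhs fails.
  j=8: rhs holds; lhs holds on [5,7]. k = 3.

3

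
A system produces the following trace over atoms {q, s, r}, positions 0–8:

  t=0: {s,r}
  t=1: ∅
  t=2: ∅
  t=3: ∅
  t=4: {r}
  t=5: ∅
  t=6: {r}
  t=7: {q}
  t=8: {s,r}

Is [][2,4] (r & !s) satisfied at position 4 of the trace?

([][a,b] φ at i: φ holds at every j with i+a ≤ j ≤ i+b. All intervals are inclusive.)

Check (r & !s) at every j in [6,8]:
  j=6: true
  j=7: false
  j=8: false
Fails at j=7 → formula fails.

Does not hold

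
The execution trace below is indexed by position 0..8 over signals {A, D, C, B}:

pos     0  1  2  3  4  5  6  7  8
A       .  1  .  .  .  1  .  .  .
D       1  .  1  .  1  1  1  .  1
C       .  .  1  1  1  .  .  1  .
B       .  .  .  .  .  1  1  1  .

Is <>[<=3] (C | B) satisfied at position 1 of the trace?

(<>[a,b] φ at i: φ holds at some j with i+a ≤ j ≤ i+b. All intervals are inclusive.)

True

Check (C | B) at each j in [1,4]:
  j=1: false
  j=2: true
  j=3: true
  j=4: true
Found at j=2 → formula holds.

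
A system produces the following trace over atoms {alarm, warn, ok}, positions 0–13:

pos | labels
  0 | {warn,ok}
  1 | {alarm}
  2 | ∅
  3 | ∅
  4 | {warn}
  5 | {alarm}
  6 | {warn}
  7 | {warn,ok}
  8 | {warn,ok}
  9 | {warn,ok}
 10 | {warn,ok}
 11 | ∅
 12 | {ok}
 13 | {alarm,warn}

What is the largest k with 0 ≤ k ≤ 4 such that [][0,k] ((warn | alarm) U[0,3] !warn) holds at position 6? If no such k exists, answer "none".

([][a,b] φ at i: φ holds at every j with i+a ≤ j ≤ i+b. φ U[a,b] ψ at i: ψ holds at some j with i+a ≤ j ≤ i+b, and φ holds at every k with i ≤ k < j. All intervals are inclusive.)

none

((warn | alarm) U[0,3] !warn) must hold from j=6 onward; find where it first fails.
  j=6: fails → no k works.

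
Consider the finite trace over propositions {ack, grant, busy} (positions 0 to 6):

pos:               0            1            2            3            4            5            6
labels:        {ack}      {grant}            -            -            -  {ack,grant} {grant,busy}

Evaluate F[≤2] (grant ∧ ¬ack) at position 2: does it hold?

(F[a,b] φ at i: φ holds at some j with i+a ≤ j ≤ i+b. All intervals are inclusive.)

Check (grant ∧ ¬ack) at each j in [2,4]:
  j=2: false
  j=3: false
  j=4: false
No position in the window satisfies it → formula fails.

No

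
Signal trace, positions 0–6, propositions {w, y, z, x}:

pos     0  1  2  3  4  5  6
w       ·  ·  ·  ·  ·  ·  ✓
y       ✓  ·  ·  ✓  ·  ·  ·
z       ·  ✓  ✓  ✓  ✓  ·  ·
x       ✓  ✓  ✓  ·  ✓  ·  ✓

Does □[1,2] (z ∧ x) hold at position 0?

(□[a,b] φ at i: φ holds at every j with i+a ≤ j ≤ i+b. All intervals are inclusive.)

Holds

Check (z ∧ x) at every j in [1,2]:
  j=1: true
  j=2: true
All positions satisfy it → formula holds.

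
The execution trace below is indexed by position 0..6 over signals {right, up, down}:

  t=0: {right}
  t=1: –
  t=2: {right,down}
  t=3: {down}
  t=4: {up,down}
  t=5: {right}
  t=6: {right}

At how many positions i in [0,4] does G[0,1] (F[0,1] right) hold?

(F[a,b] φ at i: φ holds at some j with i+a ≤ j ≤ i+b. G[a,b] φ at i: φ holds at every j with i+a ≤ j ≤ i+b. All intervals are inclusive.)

3

Evaluate at each i in [0,4]:
  i=0: ✓ (all of [0,1])
  i=1: ✓ (all of [1,2])
  i=2: ✗ (fails at j=3)
  i=3: ✗ (fails at j=3)
  i=4: ✓ (all of [4,5])
Positions where it holds: {0, 1, 4} → 3.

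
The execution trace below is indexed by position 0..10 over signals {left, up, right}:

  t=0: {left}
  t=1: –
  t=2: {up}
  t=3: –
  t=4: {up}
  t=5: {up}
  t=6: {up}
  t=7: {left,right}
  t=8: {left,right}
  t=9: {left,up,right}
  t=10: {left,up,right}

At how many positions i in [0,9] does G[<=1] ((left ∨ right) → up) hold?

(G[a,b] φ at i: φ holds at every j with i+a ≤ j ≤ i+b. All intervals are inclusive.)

6

Evaluate at each i in [0,9]:
  i=0: ✗ (fails at j=0)
  i=1: ✓ (all of [1,2])
  i=2: ✓ (all of [2,3])
  i=3: ✓ (all of [3,4])
  i=4: ✓ (all of [4,5])
  i=5: ✓ (all of [5,6])
  i=6: ✗ (fails at j=7)
  i=7: ✗ (fails at j=7)
  i=8: ✗ (fails at j=8)
  i=9: ✓ (all of [9,10])
Positions where it holds: {1, 2, 3, 4, 5, 9} → 6.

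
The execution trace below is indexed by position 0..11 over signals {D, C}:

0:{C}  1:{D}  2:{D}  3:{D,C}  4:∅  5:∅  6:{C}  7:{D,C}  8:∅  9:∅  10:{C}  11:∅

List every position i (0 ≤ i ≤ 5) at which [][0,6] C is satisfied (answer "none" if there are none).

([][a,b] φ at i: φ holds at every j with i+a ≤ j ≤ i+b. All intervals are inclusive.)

none

Evaluate at each i in [0,5]:
  i=0: ✗ (fails at j=1)
  i=1: ✗ (fails at j=1)
  i=2: ✗ (fails at j=2)
  i=3: ✗ (fails at j=4)
  i=4: ✗ (fails at j=4)
  i=5: ✗ (fails at j=5)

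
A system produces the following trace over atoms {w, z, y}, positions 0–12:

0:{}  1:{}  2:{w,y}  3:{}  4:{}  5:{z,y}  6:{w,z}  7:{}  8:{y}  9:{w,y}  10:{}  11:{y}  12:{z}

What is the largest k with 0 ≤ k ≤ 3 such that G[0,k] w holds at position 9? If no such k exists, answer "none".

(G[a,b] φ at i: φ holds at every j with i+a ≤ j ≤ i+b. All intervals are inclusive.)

0

w must hold from j=9 onward; find where it first fails.
  j=9: holds
  j=10: fails
Holds on [9,9], so largest k = 0.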